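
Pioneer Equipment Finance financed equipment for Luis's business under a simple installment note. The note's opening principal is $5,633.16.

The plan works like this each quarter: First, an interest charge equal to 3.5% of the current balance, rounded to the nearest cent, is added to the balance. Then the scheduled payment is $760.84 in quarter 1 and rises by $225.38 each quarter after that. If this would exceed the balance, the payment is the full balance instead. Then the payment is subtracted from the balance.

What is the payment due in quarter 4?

Quarter 1: opening $5,633.16; interest $197.16 → $5,830.32; payment $760.84; balance $5,069.48
Quarter 2: opening $5,069.48; interest $177.43 → $5,246.91; payment $986.22; balance $4,260.69
Quarter 3: opening $4,260.69; interest $149.12 → $4,409.81; payment $1,211.60; balance $3,198.21
Quarter 4: opening $3,198.21; interest $111.94 → $3,310.15; payment $1,436.98; balance $1,873.17

$1,436.98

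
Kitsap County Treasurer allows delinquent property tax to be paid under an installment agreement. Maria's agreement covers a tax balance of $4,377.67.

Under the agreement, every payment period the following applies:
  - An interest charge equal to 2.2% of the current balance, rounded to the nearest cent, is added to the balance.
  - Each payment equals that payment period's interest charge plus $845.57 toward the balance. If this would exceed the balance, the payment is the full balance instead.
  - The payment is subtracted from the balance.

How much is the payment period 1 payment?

Payment period 1: opening $4,377.67; interest $96.31 → $4,473.98; payment $941.88; balance $3,532.10

$941.88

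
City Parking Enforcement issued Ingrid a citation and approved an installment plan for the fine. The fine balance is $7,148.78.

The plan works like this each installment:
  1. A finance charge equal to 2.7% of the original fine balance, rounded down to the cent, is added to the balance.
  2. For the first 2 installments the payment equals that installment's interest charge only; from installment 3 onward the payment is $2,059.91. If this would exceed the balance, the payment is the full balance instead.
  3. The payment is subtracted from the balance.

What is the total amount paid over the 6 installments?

$8,306.84

Installment 1: opening $7,148.78; interest $193.01 → $7,341.79; payment $193.01; balance $7,148.78
Installment 2: opening $7,148.78; interest $193.01 → $7,341.79; payment $193.01; balance $7,148.78
Installment 3: opening $7,148.78; interest $193.01 → $7,341.79; payment $2,059.91; balance $5,281.88
Installment 4: opening $5,281.88; interest $193.01 → $5,474.89; payment $2,059.91; balance $3,414.98
Installment 5: opening $3,414.98; interest $193.01 → $3,607.99; payment $2,059.91; balance $1,548.08
Installment 6: opening $1,548.08; interest $193.01 → $1,741.09; payment $1,741.09; balance $0.00
Total paid: $8,306.84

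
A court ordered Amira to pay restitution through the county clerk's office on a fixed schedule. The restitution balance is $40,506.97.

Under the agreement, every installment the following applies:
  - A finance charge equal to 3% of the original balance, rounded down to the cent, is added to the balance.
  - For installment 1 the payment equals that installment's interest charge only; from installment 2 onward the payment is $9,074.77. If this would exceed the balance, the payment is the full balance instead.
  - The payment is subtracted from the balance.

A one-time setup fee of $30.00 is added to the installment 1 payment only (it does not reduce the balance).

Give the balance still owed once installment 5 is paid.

Installment 1: opening $40,506.97; interest $1,215.20 → $41,722.17; payment $1,215.20 (+ $30.00 fee); balance $40,506.97
Installment 2: opening $40,506.97; interest $1,215.20 → $41,722.17; payment $9,074.77; balance $32,647.40
Installment 3: opening $32,647.40; interest $1,215.20 → $33,862.60; payment $9,074.77; balance $24,787.83
Installment 4: opening $24,787.83; interest $1,215.20 → $26,003.03; payment $9,074.77; balance $16,928.26
Installment 5: opening $16,928.26; interest $1,215.20 → $18,143.46; payment $9,074.77; balance $9,068.69

$9,068.69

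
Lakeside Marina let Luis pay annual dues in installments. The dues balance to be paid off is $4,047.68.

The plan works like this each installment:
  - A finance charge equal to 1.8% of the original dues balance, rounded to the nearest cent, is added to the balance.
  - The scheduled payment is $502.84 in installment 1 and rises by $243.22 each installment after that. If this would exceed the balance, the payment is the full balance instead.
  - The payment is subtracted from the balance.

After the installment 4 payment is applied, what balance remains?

Installment 1: $4,047.68 +$72.86 interest = $4,120.54; pay $502.84 → $3,617.70
Installment 2: $3,617.70 +$72.86 interest = $3,690.56; pay $746.06 → $2,944.50
Installment 3: $2,944.50 +$72.86 interest = $3,017.36; pay $989.28 → $2,028.08
Installment 4: $2,028.08 +$72.86 interest = $2,100.94; pay $1,232.50 → $868.44

$868.44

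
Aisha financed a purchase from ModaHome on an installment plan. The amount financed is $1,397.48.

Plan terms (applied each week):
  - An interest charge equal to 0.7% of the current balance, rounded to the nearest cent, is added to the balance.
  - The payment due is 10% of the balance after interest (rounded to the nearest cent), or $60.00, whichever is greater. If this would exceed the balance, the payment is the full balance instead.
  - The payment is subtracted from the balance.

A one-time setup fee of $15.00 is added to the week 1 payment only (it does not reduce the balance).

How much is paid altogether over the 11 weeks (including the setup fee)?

$1,017.32

# | Opening | Interest | Payment | Fee | End bal
1 | $1,397.48 | $9.78 | $140.73 | $15.00 | $1,266.53
2 | $1,266.53 | $8.87 | $127.54 | — | $1,147.86
3 | $1,147.86 | $8.04 | $115.59 | — | $1,040.31
4 | $1,040.31 | $7.28 | $104.76 | — | $942.83
5 | $942.83 | $6.60 | $94.94 | — | $854.49
6 | $854.49 | $5.98 | $86.05 | — | $774.42
7 | $774.42 | $5.42 | $77.98 | — | $701.86
8 | $701.86 | $4.91 | $70.68 | — | $636.09
9 | $636.09 | $4.45 | $64.05 | — | $576.49
10 | $576.49 | $4.04 | $60.00 | — | $520.53
11 | $520.53 | $3.64 | $60.00 | — | $464.17
Total paid: $1,017.32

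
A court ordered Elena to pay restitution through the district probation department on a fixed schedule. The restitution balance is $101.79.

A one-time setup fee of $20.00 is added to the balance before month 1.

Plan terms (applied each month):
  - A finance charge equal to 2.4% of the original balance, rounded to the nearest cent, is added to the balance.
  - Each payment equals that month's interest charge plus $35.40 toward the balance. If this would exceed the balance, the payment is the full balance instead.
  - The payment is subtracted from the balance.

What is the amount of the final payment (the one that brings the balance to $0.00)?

$18.03

Month 1: $121.79 +$2.44 interest = $124.23; pay $37.84 → $86.39
Month 2: $86.39 +$2.44 interest = $88.83; pay $37.84 → $50.99
Month 3: $50.99 +$2.44 interest = $53.43; pay $37.84 → $15.59
Month 4: $15.59 +$2.44 interest = $18.03; pay $18.03 → $0.00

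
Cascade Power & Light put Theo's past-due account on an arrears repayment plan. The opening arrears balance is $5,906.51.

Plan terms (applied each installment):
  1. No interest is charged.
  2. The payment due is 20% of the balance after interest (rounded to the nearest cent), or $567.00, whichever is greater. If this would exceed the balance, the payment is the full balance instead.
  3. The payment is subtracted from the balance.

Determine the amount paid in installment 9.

Installment 1: $5,906.51 − $1,181.30 → $4,725.21
Installment 2: $4,725.21 − $945.04 → $3,780.17
Installment 3: $3,780.17 − $756.03 → $3,024.14
Installment 4: $3,024.14 − $604.83 → $2,419.31
Installment 5: $2,419.31 − $567.00 → $1,852.31
Installment 6: $1,852.31 − $567.00 → $1,285.31
Installment 7: $1,285.31 − $567.00 → $718.31
Installment 8: $718.31 − $567.00 → $151.31
Installment 9: $151.31 − $151.31 → $0.00

$151.31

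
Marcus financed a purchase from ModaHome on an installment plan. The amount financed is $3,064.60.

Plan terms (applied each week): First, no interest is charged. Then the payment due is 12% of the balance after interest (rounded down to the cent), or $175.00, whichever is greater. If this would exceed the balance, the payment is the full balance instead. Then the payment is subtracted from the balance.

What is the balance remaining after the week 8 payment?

$1,073.23

# | Opening | Payment | End bal
1 | $3,064.60 | $367.75 | $2,696.85
2 | $2,696.85 | $323.62 | $2,373.23
3 | $2,373.23 | $284.78 | $2,088.45
4 | $2,088.45 | $250.61 | $1,837.84
5 | $1,837.84 | $220.54 | $1,617.30
6 | $1,617.30 | $194.07 | $1,423.23
7 | $1,423.23 | $175.00 | $1,248.23
8 | $1,248.23 | $175.00 | $1,073.23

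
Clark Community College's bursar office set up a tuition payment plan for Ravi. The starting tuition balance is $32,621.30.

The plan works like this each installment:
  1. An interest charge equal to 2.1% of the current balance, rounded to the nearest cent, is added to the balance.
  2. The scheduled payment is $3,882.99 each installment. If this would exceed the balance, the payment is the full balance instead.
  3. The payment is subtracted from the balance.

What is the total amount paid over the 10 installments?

Installment 1: opening $32,621.30; interest $685.05 → $33,306.35; payment $3,882.99; balance $29,423.36
Installment 2: opening $29,423.36; interest $617.89 → $30,041.25; payment $3,882.99; balance $26,158.26
Installment 3: opening $26,158.26; interest $549.32 → $26,707.58; payment $3,882.99; balance $22,824.59
Installment 4: opening $22,824.59; interest $479.32 → $23,303.91; payment $3,882.99; balance $19,420.92
Installment 5: opening $19,420.92; interest $407.84 → $19,828.76; payment $3,882.99; balance $15,945.77
Installment 6: opening $15,945.77; interest $334.86 → $16,280.63; payment $3,882.99; balance $12,397.64
Installment 7: opening $12,397.64; interest $260.35 → $12,657.99; payment $3,882.99; balance $8,775.00
Installment 8: opening $8,775.00; interest $184.28 → $8,959.28; payment $3,882.99; balance $5,076.29
Installment 9: opening $5,076.29; interest $106.60 → $5,182.89; payment $3,882.99; balance $1,299.90
Installment 10: opening $1,299.90; interest $27.30 → $1,327.20; payment $1,327.20; balance $0.00
Total paid: $36,274.11

$36,274.11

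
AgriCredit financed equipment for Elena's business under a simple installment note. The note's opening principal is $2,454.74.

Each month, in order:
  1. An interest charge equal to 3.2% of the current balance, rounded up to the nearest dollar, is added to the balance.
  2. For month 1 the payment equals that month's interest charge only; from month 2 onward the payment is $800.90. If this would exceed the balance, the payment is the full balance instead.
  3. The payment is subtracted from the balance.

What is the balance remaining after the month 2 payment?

$1,732.84

# | Opening | Interest | Payment | End bal
1 | $2,454.74 | $79.00 | $79.00 | $2,454.74
2 | $2,454.74 | $79.00 | $800.90 | $1,732.84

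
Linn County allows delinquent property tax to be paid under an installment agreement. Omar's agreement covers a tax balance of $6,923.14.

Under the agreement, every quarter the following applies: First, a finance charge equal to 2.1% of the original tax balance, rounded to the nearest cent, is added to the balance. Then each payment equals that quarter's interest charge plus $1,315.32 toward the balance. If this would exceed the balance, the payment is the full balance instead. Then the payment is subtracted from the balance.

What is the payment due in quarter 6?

# | Opening | Interest | Payment | End bal
1 | $6,923.14 | $145.39 | $1,460.71 | $5,607.82
2 | $5,607.82 | $145.39 | $1,460.71 | $4,292.50
3 | $4,292.50 | $145.39 | $1,460.71 | $2,977.18
4 | $2,977.18 | $145.39 | $1,460.71 | $1,661.86
5 | $1,661.86 | $145.39 | $1,460.71 | $346.54
6 | $346.54 | $145.39 | $491.93 | $0.00

$491.93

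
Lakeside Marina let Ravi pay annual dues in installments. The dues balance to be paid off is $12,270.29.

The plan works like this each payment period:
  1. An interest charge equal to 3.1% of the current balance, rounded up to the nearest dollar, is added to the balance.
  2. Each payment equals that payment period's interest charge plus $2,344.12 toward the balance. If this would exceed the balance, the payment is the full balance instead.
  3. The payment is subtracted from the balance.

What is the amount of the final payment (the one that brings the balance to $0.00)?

# | Opening | Interest | Payment | End bal
1 | $12,270.29 | $381.00 | $2,725.12 | $9,926.17
2 | $9,926.17 | $308.00 | $2,652.12 | $7,582.05
3 | $7,582.05 | $236.00 | $2,580.12 | $5,237.93
4 | $5,237.93 | $163.00 | $2,507.12 | $2,893.81
5 | $2,893.81 | $90.00 | $2,434.12 | $549.69
6 | $549.69 | $18.00 | $567.69 | $0.00

$567.69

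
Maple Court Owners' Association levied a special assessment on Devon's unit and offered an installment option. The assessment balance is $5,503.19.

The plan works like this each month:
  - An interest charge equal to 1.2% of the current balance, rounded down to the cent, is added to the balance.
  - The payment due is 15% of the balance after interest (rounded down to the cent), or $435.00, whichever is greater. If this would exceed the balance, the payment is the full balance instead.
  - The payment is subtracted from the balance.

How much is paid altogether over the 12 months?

Month 1: $5,503.19 +$66.03 interest = $5,569.22; pay $835.38 → $4,733.84
Month 2: $4,733.84 +$56.80 interest = $4,790.64; pay $718.59 → $4,072.05
Month 3: $4,072.05 +$48.86 interest = $4,120.91; pay $618.13 → $3,502.78
Month 4: $3,502.78 +$42.03 interest = $3,544.81; pay $531.72 → $3,013.09
Month 5: $3,013.09 +$36.15 interest = $3,049.24; pay $457.38 → $2,591.86
Month 6: $2,591.86 +$31.10 interest = $2,622.96; pay $435.00 → $2,187.96
Month 7: $2,187.96 +$26.25 interest = $2,214.21; pay $435.00 → $1,779.21
Month 8: $1,779.21 +$21.35 interest = $1,800.56; pay $435.00 → $1,365.56
Month 9: $1,365.56 +$16.38 interest = $1,381.94; pay $435.00 → $946.94
Month 10: $946.94 +$11.36 interest = $958.30; pay $435.00 → $523.30
Month 11: $523.30 +$6.27 interest = $529.57; pay $435.00 → $94.57
Month 12: $94.57 +$1.13 interest = $95.70; pay $95.70 → $0.00
Total paid: $5,866.90

$5,866.90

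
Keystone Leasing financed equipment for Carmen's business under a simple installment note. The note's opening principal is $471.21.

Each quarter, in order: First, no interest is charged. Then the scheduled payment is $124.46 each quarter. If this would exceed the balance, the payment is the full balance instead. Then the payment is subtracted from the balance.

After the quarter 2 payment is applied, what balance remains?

Quarter 1: $471.21 − $124.46 → $346.75
Quarter 2: $346.75 − $124.46 → $222.29

$222.29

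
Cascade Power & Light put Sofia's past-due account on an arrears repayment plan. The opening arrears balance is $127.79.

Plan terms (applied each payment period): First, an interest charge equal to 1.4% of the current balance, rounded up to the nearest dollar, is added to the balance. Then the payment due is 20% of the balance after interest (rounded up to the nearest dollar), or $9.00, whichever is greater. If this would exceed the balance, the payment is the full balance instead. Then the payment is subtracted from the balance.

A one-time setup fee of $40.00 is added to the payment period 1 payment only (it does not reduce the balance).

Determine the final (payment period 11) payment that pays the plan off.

$4.79

Payment period 1: opening $127.79; interest $2.00 → $129.79; payment $26.00 (+ $40.00 fee); balance $103.79
Payment period 2: opening $103.79; interest $2.00 → $105.79; payment $22.00; balance $83.79
Payment period 3: opening $83.79; interest $2.00 → $85.79; payment $18.00; balance $67.79
Payment period 4: opening $67.79; interest $1.00 → $68.79; payment $14.00; balance $54.79
Payment period 5: opening $54.79; interest $1.00 → $55.79; payment $12.00; balance $43.79
Payment period 6: opening $43.79; interest $1.00 → $44.79; payment $9.00; balance $35.79
Payment period 7: opening $35.79; interest $1.00 → $36.79; payment $9.00; balance $27.79
Payment period 8: opening $27.79; interest $1.00 → $28.79; payment $9.00; balance $19.79
Payment period 9: opening $19.79; interest $1.00 → $20.79; payment $9.00; balance $11.79
Payment period 10: opening $11.79; interest $1.00 → $12.79; payment $9.00; balance $3.79
Payment period 11: opening $3.79; interest $1.00 → $4.79; payment $4.79; balance $0.00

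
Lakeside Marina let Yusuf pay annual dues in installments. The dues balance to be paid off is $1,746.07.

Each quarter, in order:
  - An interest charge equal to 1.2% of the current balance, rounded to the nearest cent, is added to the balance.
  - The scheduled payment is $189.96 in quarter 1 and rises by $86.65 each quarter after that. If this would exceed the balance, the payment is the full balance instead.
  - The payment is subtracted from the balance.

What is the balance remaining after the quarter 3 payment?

$971.94

# | Opening | Interest | Payment | End bal
1 | $1,746.07 | $20.95 | $189.96 | $1,577.06
2 | $1,577.06 | $18.92 | $276.61 | $1,319.37
3 | $1,319.37 | $15.83 | $363.26 | $971.94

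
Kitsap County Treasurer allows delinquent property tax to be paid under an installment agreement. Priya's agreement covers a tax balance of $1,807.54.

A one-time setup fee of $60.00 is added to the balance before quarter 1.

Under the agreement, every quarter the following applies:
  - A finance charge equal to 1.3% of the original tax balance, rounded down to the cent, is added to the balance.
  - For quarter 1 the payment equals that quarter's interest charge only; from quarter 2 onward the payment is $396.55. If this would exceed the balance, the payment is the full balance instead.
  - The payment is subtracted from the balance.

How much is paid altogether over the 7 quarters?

$2,031.97

Quarter 1: $1,867.54 +$23.49 interest = $1,891.03; pay $23.49 → $1,867.54
Quarter 2: $1,867.54 +$23.49 interest = $1,891.03; pay $396.55 → $1,494.48
Quarter 3: $1,494.48 +$23.49 interest = $1,517.97; pay $396.55 → $1,121.42
Quarter 4: $1,121.42 +$23.49 interest = $1,144.91; pay $396.55 → $748.36
Quarter 5: $748.36 +$23.49 interest = $771.85; pay $396.55 → $375.30
Quarter 6: $375.30 +$23.49 interest = $398.79; pay $396.55 → $2.24
Quarter 7: $2.24 +$23.49 interest = $25.73; pay $25.73 → $0.00
Total paid: $2,031.97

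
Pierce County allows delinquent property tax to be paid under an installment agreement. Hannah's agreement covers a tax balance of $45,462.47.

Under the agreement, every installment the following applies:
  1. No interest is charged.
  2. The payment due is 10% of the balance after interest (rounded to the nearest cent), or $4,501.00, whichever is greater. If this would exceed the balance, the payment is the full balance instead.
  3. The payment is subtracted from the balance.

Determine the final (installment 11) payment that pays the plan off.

# | Opening | Payment | End bal
1 | $45,462.47 | $4,546.25 | $40,916.22
2 | $40,916.22 | $4,501.00 | $36,415.22
3 | $36,415.22 | $4,501.00 | $31,914.22
4 | $31,914.22 | $4,501.00 | $27,413.22
5 | $27,413.22 | $4,501.00 | $22,912.22
6 | $22,912.22 | $4,501.00 | $18,411.22
7 | $18,411.22 | $4,501.00 | $13,910.22
8 | $13,910.22 | $4,501.00 | $9,409.22
9 | $9,409.22 | $4,501.00 | $4,908.22
10 | $4,908.22 | $4,501.00 | $407.22
11 | $407.22 | $407.22 | $0.00

$407.22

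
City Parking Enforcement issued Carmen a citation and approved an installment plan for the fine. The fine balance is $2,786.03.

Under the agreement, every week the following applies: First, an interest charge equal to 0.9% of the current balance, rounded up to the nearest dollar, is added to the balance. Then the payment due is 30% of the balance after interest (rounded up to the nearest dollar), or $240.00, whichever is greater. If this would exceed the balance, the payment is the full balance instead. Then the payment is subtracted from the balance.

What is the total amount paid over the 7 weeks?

$2,867.03

# | Opening | Interest | Payment | End bal
1 | $2,786.03 | $26.00 | $844.00 | $1,968.03
2 | $1,968.03 | $18.00 | $596.00 | $1,390.03
3 | $1,390.03 | $13.00 | $421.00 | $982.03
4 | $982.03 | $9.00 | $298.00 | $693.03
5 | $693.03 | $7.00 | $240.00 | $460.03
6 | $460.03 | $5.00 | $240.00 | $225.03
7 | $225.03 | $3.00 | $228.03 | $0.00
Total paid: $2,867.03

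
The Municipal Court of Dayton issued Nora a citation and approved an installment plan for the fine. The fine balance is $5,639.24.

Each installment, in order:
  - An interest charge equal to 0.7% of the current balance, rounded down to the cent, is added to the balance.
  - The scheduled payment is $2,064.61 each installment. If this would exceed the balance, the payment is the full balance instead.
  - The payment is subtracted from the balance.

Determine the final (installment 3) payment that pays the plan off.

$1,585.80

Installment 1: $5,639.24 +$39.47 interest = $5,678.71; pay $2,064.61 → $3,614.10
Installment 2: $3,614.10 +$25.29 interest = $3,639.39; pay $2,064.61 → $1,574.78
Installment 3: $1,574.78 +$11.02 interest = $1,585.80; pay $1,585.80 → $0.00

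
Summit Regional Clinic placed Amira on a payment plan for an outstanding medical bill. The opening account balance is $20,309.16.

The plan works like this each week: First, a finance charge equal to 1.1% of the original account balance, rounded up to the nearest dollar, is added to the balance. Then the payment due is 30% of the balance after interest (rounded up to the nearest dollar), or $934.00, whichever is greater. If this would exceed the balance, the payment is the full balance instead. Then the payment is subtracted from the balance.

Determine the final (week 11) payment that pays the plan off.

Week 1: opening $20,309.16; interest $224.00 → $20,533.16; payment $6,160.00; balance $14,373.16
Week 2: opening $14,373.16; interest $224.00 → $14,597.16; payment $4,380.00; balance $10,217.16
Week 3: opening $10,217.16; interest $224.00 → $10,441.16; payment $3,133.00; balance $7,308.16
Week 4: opening $7,308.16; interest $224.00 → $7,532.16; payment $2,260.00; balance $5,272.16
Week 5: opening $5,272.16; interest $224.00 → $5,496.16; payment $1,649.00; balance $3,847.16
Week 6: opening $3,847.16; interest $224.00 → $4,071.16; payment $1,222.00; balance $2,849.16
Week 7: opening $2,849.16; interest $224.00 → $3,073.16; payment $934.00; balance $2,139.16
Week 8: opening $2,139.16; interest $224.00 → $2,363.16; payment $934.00; balance $1,429.16
Week 9: opening $1,429.16; interest $224.00 → $1,653.16; payment $934.00; balance $719.16
Week 10: opening $719.16; interest $224.00 → $943.16; payment $934.00; balance $9.16
Week 11: opening $9.16; interest $224.00 → $233.16; payment $233.16; balance $0.00

$233.16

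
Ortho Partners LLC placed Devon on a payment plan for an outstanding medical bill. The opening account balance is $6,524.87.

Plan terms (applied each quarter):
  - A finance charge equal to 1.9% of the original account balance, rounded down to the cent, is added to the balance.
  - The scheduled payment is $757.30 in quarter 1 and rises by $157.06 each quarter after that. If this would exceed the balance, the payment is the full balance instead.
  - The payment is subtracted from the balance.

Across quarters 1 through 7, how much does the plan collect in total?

Quarter 1: opening $6,524.87; interest $123.97 → $6,648.84; payment $757.30; balance $5,891.54
Quarter 2: opening $5,891.54; interest $123.97 → $6,015.51; payment $914.36; balance $5,101.15
Quarter 3: opening $5,101.15; interest $123.97 → $5,225.12; payment $1,071.42; balance $4,153.70
Quarter 4: opening $4,153.70; interest $123.97 → $4,277.67; payment $1,228.48; balance $3,049.19
Quarter 5: opening $3,049.19; interest $123.97 → $3,173.16; payment $1,385.54; balance $1,787.62
Quarter 6: opening $1,787.62; interest $123.97 → $1,911.59; payment $1,542.60; balance $368.99
Quarter 7: opening $368.99; interest $123.97 → $492.96; payment $492.96; balance $0.00
Total paid: $7,392.66

$7,392.66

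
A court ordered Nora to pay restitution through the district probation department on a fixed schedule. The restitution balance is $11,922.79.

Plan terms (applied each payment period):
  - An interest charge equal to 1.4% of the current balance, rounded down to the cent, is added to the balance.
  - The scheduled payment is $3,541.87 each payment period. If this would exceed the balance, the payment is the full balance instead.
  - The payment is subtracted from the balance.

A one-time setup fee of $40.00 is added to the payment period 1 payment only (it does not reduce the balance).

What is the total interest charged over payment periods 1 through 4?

$381.49

Payment period 1: $11,922.79 +$166.91 interest = $12,089.70; pay $3,541.87 (+ $40.00 fee) → $8,547.83
Payment period 2: $8,547.83 +$119.66 interest = $8,667.49; pay $3,541.87 → $5,125.62
Payment period 3: $5,125.62 +$71.75 interest = $5,197.37; pay $3,541.87 → $1,655.50
Payment period 4: $1,655.50 +$23.17 interest = $1,678.67; pay $1,678.67 → $0.00
Total interest: $166.91 + $119.66 + $71.75 + $23.17 = $381.49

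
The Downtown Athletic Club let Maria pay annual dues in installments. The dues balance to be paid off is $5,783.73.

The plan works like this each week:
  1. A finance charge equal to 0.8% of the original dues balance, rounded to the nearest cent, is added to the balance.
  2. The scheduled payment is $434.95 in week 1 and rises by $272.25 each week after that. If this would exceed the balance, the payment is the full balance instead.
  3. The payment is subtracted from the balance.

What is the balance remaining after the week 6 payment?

$0.00

Week 1: opening $5,783.73; interest $46.27 → $5,830.00; payment $434.95; balance $5,395.05
Week 2: opening $5,395.05; interest $46.27 → $5,441.32; payment $707.20; balance $4,734.12
Week 3: opening $4,734.12; interest $46.27 → $4,780.39; payment $979.45; balance $3,800.94
Week 4: opening $3,800.94; interest $46.27 → $3,847.21; payment $1,251.70; balance $2,595.51
Week 5: opening $2,595.51; interest $46.27 → $2,641.78; payment $1,523.95; balance $1,117.83
Week 6: opening $1,117.83; interest $46.27 → $1,164.10; payment $1,164.10; balance $0.00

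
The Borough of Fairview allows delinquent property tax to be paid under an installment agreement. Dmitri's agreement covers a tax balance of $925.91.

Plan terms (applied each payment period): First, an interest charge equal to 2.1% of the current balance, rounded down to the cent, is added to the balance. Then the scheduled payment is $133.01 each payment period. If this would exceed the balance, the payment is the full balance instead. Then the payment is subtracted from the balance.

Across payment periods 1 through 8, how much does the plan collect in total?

$1,011.75

Payment period 1: $925.91 +$19.44 interest = $945.35; pay $133.01 → $812.34
Payment period 2: $812.34 +$17.05 interest = $829.39; pay $133.01 → $696.38
Payment period 3: $696.38 +$14.62 interest = $711.00; pay $133.01 → $577.99
Payment period 4: $577.99 +$12.13 interest = $590.12; pay $133.01 → $457.11
Payment period 5: $457.11 +$9.59 interest = $466.70; pay $133.01 → $333.69
Payment period 6: $333.69 +$7.00 interest = $340.69; pay $133.01 → $207.68
Payment period 7: $207.68 +$4.36 interest = $212.04; pay $133.01 → $79.03
Payment period 8: $79.03 +$1.65 interest = $80.68; pay $80.68 → $0.00
Total paid: $1,011.75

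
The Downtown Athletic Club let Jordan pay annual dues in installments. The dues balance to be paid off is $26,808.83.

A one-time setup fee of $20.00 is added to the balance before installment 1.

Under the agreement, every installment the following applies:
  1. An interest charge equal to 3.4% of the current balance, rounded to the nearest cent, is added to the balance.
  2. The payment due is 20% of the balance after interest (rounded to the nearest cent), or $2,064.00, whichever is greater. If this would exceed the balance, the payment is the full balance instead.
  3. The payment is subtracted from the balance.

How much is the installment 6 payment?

$2,148.85

Installment 1: $26,828.83 +$912.18 interest = $27,741.01; pay $5,548.20 → $22,192.81
Installment 2: $22,192.81 +$754.56 interest = $22,947.37; pay $4,589.47 → $18,357.90
Installment 3: $18,357.90 +$624.17 interest = $18,982.07; pay $3,796.41 → $15,185.66
Installment 4: $15,185.66 +$516.31 interest = $15,701.97; pay $3,140.39 → $12,561.58
Installment 5: $12,561.58 +$427.09 interest = $12,988.67; pay $2,597.73 → $10,390.94
Installment 6: $10,390.94 +$353.29 interest = $10,744.23; pay $2,148.85 → $8,595.38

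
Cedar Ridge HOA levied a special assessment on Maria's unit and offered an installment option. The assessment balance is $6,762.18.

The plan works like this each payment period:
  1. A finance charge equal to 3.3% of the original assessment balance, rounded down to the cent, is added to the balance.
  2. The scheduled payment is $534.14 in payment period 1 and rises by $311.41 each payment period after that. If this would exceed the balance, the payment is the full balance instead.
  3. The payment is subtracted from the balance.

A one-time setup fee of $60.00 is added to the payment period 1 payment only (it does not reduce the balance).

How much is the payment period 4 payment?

$1,468.37

Payment period 1: opening $6,762.18; interest $223.15 → $6,985.33; payment $534.14 (+ $60.00 fee); balance $6,451.19
Payment period 2: opening $6,451.19; interest $223.15 → $6,674.34; payment $845.55; balance $5,828.79
Payment period 3: opening $5,828.79; interest $223.15 → $6,051.94; payment $1,156.96; balance $4,894.98
Payment period 4: opening $4,894.98; interest $223.15 → $5,118.13; payment $1,468.37; balance $3,649.76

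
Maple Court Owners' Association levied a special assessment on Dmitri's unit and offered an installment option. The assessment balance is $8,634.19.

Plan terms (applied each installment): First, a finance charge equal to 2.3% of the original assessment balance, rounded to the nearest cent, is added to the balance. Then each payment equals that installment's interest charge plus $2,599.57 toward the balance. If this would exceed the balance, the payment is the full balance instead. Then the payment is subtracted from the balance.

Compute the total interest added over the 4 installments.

# | Opening | Interest | Payment | End bal
1 | $8,634.19 | $198.59 | $2,798.16 | $6,034.62
2 | $6,034.62 | $198.59 | $2,798.16 | $3,435.05
3 | $3,435.05 | $198.59 | $2,798.16 | $835.48
4 | $835.48 | $198.59 | $1,034.07 | $0.00
Total interest: $198.59 + $198.59 + $198.59 + $198.59 = $794.36

$794.36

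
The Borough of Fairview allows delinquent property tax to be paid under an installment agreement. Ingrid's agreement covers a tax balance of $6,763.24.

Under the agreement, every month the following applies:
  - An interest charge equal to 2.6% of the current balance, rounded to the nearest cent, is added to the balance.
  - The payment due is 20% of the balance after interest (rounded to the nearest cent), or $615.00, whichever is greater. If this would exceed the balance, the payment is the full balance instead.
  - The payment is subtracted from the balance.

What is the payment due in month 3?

$934.99

Month 1: opening $6,763.24; interest $175.84 → $6,939.08; payment $1,387.82; balance $5,551.26
Month 2: opening $5,551.26; interest $144.33 → $5,695.59; payment $1,139.12; balance $4,556.47
Month 3: opening $4,556.47; interest $118.47 → $4,674.94; payment $934.99; balance $3,739.95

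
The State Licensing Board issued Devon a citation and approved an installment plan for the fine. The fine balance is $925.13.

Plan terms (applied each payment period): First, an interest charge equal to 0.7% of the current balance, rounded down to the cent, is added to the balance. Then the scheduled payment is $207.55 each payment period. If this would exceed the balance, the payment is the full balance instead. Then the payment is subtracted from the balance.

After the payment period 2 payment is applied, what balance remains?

Payment period 1: opening $925.13; interest $6.47 → $931.60; payment $207.55; balance $724.05
Payment period 2: opening $724.05; interest $5.06 → $729.11; payment $207.55; balance $521.56

$521.56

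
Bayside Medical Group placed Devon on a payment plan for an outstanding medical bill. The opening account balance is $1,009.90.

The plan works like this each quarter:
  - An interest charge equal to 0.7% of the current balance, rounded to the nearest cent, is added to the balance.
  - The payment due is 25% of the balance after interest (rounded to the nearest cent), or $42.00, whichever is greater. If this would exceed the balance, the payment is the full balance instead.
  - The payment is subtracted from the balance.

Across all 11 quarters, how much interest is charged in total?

Quarter 1: $1,009.90 +$7.07 interest = $1,016.97; pay $254.24 → $762.73
Quarter 2: $762.73 +$5.34 interest = $768.07; pay $192.02 → $576.05
Quarter 3: $576.05 +$4.03 interest = $580.08; pay $145.02 → $435.06
Quarter 4: $435.06 +$3.05 interest = $438.11; pay $109.53 → $328.58
Quarter 5: $328.58 +$2.30 interest = $330.88; pay $82.72 → $248.16
Quarter 6: $248.16 +$1.74 interest = $249.90; pay $62.48 → $187.42
Quarter 7: $187.42 +$1.31 interest = $188.73; pay $47.18 → $141.55
Quarter 8: $141.55 +$0.99 interest = $142.54; pay $42.00 → $100.54
Quarter 9: $100.54 +$0.70 interest = $101.24; pay $42.00 → $59.24
Quarter 10: $59.24 +$0.41 interest = $59.65; pay $42.00 → $17.65
Quarter 11: $17.65 +$0.12 interest = $17.77; pay $17.77 → $0.00
Total interest: $7.07 + $5.34 + $4.03 + $3.05 + $2.30 + $1.74 + $1.31 + $0.99 + $0.70 + $0.41 + $0.12 = $27.06

$27.06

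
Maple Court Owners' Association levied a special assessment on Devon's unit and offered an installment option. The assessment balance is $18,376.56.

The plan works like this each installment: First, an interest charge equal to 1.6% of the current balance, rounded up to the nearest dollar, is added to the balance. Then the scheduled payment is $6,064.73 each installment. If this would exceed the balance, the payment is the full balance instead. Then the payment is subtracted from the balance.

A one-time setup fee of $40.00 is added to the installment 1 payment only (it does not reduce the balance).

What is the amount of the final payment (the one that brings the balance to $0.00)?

# | Opening | Interest | Payment | Fee | End bal
1 | $18,376.56 | $295.00 | $6,064.73 | $40.00 | $12,606.83
2 | $12,606.83 | $202.00 | $6,064.73 | — | $6,744.10
3 | $6,744.10 | $108.00 | $6,064.73 | — | $787.37
4 | $787.37 | $13.00 | $800.37 | — | $0.00

$800.37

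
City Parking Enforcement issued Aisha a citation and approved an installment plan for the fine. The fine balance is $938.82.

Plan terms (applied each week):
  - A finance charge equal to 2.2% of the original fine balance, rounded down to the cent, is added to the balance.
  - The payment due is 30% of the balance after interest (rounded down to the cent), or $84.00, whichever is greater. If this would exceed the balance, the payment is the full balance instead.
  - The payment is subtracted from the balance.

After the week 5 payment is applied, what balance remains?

Week 1: opening $938.82; interest $20.65 → $959.47; payment $287.84; balance $671.63
Week 2: opening $671.63; interest $20.65 → $692.28; payment $207.68; balance $484.60
Week 3: opening $484.60; interest $20.65 → $505.25; payment $151.57; balance $353.68
Week 4: opening $353.68; interest $20.65 → $374.33; payment $112.29; balance $262.04
Week 5: opening $262.04; interest $20.65 → $282.69; payment $84.80; balance $197.89

$197.89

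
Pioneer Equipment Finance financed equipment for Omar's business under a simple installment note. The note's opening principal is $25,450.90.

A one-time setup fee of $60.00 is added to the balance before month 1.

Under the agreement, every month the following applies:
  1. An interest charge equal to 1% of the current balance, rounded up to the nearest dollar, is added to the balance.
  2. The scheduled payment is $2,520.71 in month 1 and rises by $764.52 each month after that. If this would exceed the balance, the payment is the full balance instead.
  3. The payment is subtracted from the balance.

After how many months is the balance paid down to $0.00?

6

Month 1: $25,510.90 +$256.00 interest = $25,766.90; pay $2,520.71 → $23,246.19
Month 2: $23,246.19 +$233.00 interest = $23,479.19; pay $3,285.23 → $20,193.96
Month 3: $20,193.96 +$202.00 interest = $20,395.96; pay $4,049.75 → $16,346.21
Month 4: $16,346.21 +$164.00 interest = $16,510.21; pay $4,814.27 → $11,695.94
Month 5: $11,695.94 +$117.00 interest = $11,812.94; pay $5,578.79 → $6,234.15
Month 6: $6,234.15 +$63.00 interest = $6,297.15; pay $6,297.15 → $0.00
Balance reaches $0.00 in month 6.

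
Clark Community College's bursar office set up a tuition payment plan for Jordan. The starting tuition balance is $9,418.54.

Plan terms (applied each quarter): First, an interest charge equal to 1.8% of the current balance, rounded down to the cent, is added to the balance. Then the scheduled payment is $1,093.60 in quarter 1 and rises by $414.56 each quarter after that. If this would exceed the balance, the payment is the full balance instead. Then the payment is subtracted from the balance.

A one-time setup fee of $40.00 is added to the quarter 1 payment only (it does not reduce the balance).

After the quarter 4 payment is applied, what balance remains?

$3,103.91

Quarter 1: $9,418.54 +$169.53 interest = $9,588.07; pay $1,093.60 (+ $40.00 fee) → $8,494.47
Quarter 2: $8,494.47 +$152.90 interest = $8,647.37; pay $1,508.16 → $7,139.21
Quarter 3: $7,139.21 +$128.50 interest = $7,267.71; pay $1,922.72 → $5,344.99
Quarter 4: $5,344.99 +$96.20 interest = $5,441.19; pay $2,337.28 → $3,103.91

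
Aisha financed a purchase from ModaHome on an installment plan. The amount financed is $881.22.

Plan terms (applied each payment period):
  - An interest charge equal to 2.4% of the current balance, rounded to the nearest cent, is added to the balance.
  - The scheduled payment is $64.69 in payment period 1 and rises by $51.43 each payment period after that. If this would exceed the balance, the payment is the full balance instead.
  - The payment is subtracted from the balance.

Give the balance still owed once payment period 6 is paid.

$0.00

Payment period 1: $881.22 +$21.15 interest = $902.37; pay $64.69 → $837.68
Payment period 2: $837.68 +$20.10 interest = $857.78; pay $116.12 → $741.66
Payment period 3: $741.66 +$17.80 interest = $759.46; pay $167.55 → $591.91
Payment period 4: $591.91 +$14.21 interest = $606.12; pay $218.98 → $387.14
Payment period 5: $387.14 +$9.29 interest = $396.43; pay $270.41 → $126.02
Payment period 6: $126.02 +$3.02 interest = $129.04; pay $129.04 → $0.00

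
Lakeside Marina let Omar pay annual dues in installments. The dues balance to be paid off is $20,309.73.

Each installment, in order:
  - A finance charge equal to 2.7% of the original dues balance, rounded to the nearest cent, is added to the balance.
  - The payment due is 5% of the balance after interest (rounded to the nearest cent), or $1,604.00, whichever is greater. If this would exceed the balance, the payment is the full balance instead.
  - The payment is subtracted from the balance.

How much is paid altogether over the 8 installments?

$12,832.00

Installment 1: $20,309.73 +$548.36 interest = $20,858.09; pay $1,604.00 → $19,254.09
Installment 2: $19,254.09 +$548.36 interest = $19,802.45; pay $1,604.00 → $18,198.45
Installment 3: $18,198.45 +$548.36 interest = $18,746.81; pay $1,604.00 → $17,142.81
Installment 4: $17,142.81 +$548.36 interest = $17,691.17; pay $1,604.00 → $16,087.17
Installment 5: $16,087.17 +$548.36 interest = $16,635.53; pay $1,604.00 → $15,031.53
Installment 6: $15,031.53 +$548.36 interest = $15,579.89; pay $1,604.00 → $13,975.89
Installment 7: $13,975.89 +$548.36 interest = $14,524.25; pay $1,604.00 → $12,920.25
Installment 8: $12,920.25 +$548.36 interest = $13,468.61; pay $1,604.00 → $11,864.61
Total paid: $12,832.00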